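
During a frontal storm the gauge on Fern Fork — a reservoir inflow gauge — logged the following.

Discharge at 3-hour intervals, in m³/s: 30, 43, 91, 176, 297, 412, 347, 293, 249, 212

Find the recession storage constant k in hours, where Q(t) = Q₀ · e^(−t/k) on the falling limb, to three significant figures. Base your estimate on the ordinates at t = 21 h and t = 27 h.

k ≈ 18.5 h

On the falling limb, Q drops from 293 to 212 m³/s between t = 21 h and t = 27 h (Δt = 6 h).
k = −Δt / ln(Q₂/Q₁) = −6 / ln(212/293) = 18.5 h.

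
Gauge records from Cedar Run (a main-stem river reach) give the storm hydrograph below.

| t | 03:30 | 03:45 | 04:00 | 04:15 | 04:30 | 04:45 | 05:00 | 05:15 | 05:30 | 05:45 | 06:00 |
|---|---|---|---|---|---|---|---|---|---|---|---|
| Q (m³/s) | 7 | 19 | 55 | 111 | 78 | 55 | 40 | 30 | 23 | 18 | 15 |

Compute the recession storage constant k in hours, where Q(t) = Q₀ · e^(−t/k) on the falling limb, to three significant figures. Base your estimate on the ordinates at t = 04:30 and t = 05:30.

On the falling limb, Q drops from 78 to 23 m³/s between t = 04:30 and t = 05:30 (Δt = 1 h).
k = −Δt / ln(Q₂/Q₁) = −1 / ln(23/78) = 0.819 h.

k ≈ 0.819 h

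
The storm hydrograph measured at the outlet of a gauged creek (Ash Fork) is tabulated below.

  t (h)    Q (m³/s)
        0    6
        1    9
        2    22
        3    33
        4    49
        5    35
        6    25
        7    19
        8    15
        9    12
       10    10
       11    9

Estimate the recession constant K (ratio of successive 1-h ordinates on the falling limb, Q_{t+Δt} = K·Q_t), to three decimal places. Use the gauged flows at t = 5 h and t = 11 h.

K ≈ 0.797

Using the recession-limb readings at t = 5 h and t = 11 h: Q falls from 35 to 9 m³/s over 6 intervals.
K = (Q₂/Q₁)^(1/6) = (9/35)^(1/6) = 0.797.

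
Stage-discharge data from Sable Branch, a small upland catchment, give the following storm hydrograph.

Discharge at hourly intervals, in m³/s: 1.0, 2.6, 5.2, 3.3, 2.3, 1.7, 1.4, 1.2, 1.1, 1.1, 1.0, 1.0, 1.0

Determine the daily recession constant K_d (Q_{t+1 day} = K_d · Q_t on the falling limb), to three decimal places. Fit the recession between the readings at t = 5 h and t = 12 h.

K_d ≈ 0.162

Between t = 5 h and t = 12 h the flow falls from 1.7 to 1.0 m³/s over 7×1 h = 7 h.
Per-interval ratio K = (1.0/1.7)^(1/7) = 0.9270; K_d = K^(24/1) = 0.162.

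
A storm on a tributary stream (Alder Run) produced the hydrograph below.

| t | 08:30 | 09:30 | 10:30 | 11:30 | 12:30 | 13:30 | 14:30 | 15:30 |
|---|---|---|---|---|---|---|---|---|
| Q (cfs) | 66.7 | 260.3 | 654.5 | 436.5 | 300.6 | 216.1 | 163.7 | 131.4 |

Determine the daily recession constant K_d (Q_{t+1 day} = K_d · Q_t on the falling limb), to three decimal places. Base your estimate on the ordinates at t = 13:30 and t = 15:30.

Between t = 13:30 and t = 15:30 the flow falls from 216.1 to 131.4 cfs over 2×1 h = 2 h.
Per-interval ratio K = (131.4/216.1)^(1/2) = 0.7798; K_d = K^(24/1) = 0.003.

K_d ≈ 0.003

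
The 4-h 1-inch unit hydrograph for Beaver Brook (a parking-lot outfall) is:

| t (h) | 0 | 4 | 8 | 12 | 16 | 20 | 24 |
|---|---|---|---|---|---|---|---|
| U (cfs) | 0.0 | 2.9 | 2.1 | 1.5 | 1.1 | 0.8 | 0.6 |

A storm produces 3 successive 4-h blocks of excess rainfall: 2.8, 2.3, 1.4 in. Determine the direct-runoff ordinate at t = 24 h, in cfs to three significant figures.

By discrete convolution, Q_j = Σ (P_i / 1 in) · U_{j−i}.
At t = 24 h (j=6): Q = (2.8/1)·0.6 + (2.3/1)·0.8 + (1.4/1)·1.1 = 5.06 cfs.

Q ≈ 5.06 cfs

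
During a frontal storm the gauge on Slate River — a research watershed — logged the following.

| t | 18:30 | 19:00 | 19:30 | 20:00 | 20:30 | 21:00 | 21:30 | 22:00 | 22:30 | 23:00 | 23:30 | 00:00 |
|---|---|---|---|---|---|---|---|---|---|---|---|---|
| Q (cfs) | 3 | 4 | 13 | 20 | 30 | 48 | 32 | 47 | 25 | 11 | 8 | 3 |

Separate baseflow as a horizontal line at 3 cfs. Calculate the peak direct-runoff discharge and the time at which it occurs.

Subtracting baseflow gives direct-runoff ordinates: 0.0, 1.0, 10.0, 17.0, 27.0, 45.0, 29.0, 44.0, 22.0, 8.0, 5.0, 0.0 cfs.
The maximum is 45.0 cfs, occurring at the reading for t = 21:00.

Q_p = 45.0 cfs at t = 21:00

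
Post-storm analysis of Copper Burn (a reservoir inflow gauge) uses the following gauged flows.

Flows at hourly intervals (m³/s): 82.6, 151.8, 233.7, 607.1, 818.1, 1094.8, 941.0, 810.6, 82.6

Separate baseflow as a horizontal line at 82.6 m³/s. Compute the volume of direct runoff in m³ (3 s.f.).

Direct-runoff ordinates (Q − Q_b): 0.0, 69.2, 151.1, 524.5, 735.5, 1012.2, 858.4, 728.0, 0.0 m³/s.
ΣQ_DR = 4079 m³/s.
With Δt = 1 h = 3600 s, V = ΣQ_DR · Δt = 4079 × 3600 = 1.47 × 10^7 m³.

V ≈ 1.47 × 10^7 m³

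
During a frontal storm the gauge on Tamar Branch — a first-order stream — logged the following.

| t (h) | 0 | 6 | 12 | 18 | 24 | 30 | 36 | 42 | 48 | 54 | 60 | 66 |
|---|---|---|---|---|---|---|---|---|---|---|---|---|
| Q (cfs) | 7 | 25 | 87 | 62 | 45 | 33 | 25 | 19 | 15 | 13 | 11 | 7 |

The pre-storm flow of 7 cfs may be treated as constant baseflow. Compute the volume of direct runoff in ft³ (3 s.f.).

Direct-runoff ordinates (Q − Q_b): 0.0, 18.0, 80.0, 55.0, 38.0, 26.0, 18.0, 12.0, 8.0, 6.0, 4.0, 0.0 cfs.
ΣQ_DR = 265.0 cfs.
With Δt = 6 h = 21600 s, V = ΣQ_DR · Δt = 265.0 × 21600 = 5.72 × 10^6 ft³.

V ≈ 5.72 × 10^6 ft³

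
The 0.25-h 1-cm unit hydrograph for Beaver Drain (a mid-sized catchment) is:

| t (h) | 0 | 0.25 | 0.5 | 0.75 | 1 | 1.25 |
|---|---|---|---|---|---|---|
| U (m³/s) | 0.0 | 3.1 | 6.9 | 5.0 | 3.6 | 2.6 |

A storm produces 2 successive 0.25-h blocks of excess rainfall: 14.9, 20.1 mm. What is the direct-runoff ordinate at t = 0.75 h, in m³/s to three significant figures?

By discrete convolution, Q_j = Σ (P_i / 10 mm) · U_{j−i}.
At t = 0.75 h (j=3): Q = (14.9/10)·5.0 + (20.1/10)·6.9 = 21.3 m³/s.

Q ≈ 21.3 m³/s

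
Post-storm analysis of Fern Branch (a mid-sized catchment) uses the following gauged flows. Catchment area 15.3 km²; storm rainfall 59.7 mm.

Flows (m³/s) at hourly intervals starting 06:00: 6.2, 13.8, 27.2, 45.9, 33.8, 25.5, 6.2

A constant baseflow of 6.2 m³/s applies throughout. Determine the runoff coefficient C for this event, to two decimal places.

ΣQ_DR = 115.2 m³/s; V = ΣQ_DR·Δt = 4.147 × 10^5 m³.
Runoff depth d = V / A = 27.11 mm.
C = d / P = 27.11 / 59.7 = 0.45.

C ≈ 0.45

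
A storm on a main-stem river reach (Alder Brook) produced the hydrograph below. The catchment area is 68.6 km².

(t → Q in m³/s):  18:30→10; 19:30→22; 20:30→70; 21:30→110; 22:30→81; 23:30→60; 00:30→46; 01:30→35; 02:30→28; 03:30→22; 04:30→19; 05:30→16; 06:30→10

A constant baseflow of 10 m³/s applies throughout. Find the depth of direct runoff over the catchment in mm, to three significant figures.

Direct runoff: 0.0, 12.0, 60.0, 100.0, 71.0, 50.0, 36.0, 25.0, 18.0, 12.0, 9.0, 6.0, 0.0 m³/s; ΣQ_DR = 399.0 m³/s.
V = ΣQ_DR · Δt = 399.0 × 3600 s = 1.436 × 10^6 m³.
Over A = 68.6 km², depth = V / A = 20.9 mm.

d ≈ 20.9 mm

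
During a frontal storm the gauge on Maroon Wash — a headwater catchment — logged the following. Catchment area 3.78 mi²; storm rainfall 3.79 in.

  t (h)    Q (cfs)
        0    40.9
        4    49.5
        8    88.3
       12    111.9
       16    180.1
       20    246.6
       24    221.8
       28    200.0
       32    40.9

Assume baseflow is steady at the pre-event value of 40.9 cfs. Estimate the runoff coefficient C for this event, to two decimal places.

C ≈ 0.35

ΣQ_DR = 811.9 cfs; V = ΣQ_DR·Δt = 1.169 × 10^7 ft³.
Runoff depth d = V / A = 1.331 in.
C = d / P = 1.331 / 3.79 = 0.35.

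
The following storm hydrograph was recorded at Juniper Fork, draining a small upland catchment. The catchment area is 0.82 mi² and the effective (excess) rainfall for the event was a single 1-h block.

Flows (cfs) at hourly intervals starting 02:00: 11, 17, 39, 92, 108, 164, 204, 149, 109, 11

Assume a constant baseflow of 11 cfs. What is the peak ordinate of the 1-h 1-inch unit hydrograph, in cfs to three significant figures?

U_p ≈ 129 cfs

Direct runoff: 0.0, 6.0, 28.0, 81.0, 97.0, 153.0, 193.0, 138.0, 98.0, 0.0 cfs; ΣQ_DR = 794.0 cfs, peak = 193.0 cfs.
Runoff depth d = ΣQ_DR·Δt / A = 794.0 × 3600 / (0.82 mi²) = 1.500 in.
The 1-inch UH is the DRH scaled by (1 in)/d, so U_p = 193.0 × 1/1.500 = 129 cfs.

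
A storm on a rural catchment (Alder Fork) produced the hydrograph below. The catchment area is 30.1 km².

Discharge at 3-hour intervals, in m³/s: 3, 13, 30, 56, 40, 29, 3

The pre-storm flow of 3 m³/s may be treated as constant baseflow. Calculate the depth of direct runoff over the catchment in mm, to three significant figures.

Direct runoff: 0.0, 10.0, 27.0, 53.0, 37.0, 26.0, 0.0 m³/s; ΣQ_DR = 153.0 m³/s.
V = ΣQ_DR · Δt = 153.0 × 10800 s = 1.652 × 10^6 m³.
Over A = 30.1 km², depth = V / A = 54.9 mm.

d ≈ 54.9 mm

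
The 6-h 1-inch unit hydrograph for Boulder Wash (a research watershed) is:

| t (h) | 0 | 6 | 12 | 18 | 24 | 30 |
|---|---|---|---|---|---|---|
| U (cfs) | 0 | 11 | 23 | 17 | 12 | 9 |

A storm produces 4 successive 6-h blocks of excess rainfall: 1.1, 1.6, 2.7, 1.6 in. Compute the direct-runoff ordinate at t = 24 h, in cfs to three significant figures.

By discrete convolution, Q_j = Σ (P_i / 1 in) · U_{j−i}.
At t = 24 h (j=4): Q = (1.1/1)·12 + (1.6/1)·17 + (2.7/1)·23 + (1.6/1)·11 = 120 cfs.

Q ≈ 120 cfs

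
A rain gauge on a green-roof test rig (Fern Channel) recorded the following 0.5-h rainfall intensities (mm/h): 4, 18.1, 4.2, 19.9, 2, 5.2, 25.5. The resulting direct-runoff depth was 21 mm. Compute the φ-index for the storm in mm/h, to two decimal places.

φ ≈ 7.17 mm/h

Only the 3 blocks with intensity above φ contribute runoff: 18.1, 19.9, 25.5 mm/h.
Σ(I−φ)·Δt = d  ⇒  (18.1+19.9+25.5 − 3φ)·0.5 = 21
φ = (63.50 − 21/0.5) / 3 = 7.17 mm/h.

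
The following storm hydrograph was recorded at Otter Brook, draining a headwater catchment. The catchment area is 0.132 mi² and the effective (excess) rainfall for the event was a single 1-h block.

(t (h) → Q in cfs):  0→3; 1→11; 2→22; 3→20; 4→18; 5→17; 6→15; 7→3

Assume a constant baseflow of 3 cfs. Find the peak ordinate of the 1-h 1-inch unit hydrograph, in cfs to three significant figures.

Direct runoff: 0.0, 8.0, 19.0, 17.0, 15.0, 14.0, 12.0, 0.0 cfs; ΣQ_DR = 85.00 cfs, peak = 19.0 cfs.
Runoff depth d = ΣQ_DR·Δt / A = 85.00 × 3600 / (0.132 mi²) = 0.9978 in.
The 1-inch UH is the DRH scaled by (1 in)/d, so U_p = 19.0 × 1/0.9978 = 19.0 cfs.

U_p ≈ 19.0 cfs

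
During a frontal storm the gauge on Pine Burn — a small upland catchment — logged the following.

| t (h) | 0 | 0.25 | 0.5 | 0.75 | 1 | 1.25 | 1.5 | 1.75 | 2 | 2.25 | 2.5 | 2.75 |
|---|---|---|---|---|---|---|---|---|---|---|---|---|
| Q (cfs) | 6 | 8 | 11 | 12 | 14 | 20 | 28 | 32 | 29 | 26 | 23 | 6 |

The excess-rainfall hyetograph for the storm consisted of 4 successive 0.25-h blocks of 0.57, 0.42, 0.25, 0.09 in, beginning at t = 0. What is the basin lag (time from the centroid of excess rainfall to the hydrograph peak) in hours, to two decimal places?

t_L ≈ 1.40 h

Centroid of excess rainfall: t_c = Σ P_i·t̄_i / ΣP_i = 0.3487 h (block centres at 0.125, 0.375, 0.625, 0.875 h).
Hydrograph peak occurs at t = 1.75 h, so basin lag t_L = 1.75 − 0.3487 = 1.40 h.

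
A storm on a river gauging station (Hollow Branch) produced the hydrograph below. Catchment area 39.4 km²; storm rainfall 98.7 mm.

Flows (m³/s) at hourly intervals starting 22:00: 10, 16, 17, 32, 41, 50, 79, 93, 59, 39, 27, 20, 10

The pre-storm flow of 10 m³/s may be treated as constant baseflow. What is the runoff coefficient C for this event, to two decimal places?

C ≈ 0.34

ΣQ_DR = 363.0 m³/s; V = ΣQ_DR·Δt = 1.307 × 10^6 m³.
Runoff depth d = V / A = 33.17 mm.
C = d / P = 33.17 / 98.7 = 0.34.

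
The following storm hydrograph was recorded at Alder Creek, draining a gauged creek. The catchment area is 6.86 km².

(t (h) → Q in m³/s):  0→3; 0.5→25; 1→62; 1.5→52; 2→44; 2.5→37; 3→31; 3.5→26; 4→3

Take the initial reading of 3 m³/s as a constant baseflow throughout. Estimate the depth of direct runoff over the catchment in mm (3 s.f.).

d ≈ 67.2 mm

Direct runoff: 0.0, 22.0, 59.0, 49.0, 41.0, 34.0, 28.0, 23.0, 0.0 m³/s; ΣQ_DR = 256.0 m³/s.
V = ΣQ_DR · Δt = 256.0 × 1800 s = 4.608 × 10^5 m³.
Over A = 6.86 km², depth = V / A = 67.2 mm.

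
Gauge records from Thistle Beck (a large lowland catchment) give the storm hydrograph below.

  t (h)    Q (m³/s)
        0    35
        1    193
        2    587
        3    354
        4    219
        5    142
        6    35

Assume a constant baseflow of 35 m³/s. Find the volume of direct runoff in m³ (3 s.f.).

Direct-runoff ordinates (Q − Q_b): 0.0, 158.0, 552.0, 319.0, 184.0, 107.0, 0.0 m³/s.
ΣQ_DR = 1320 m³/s.
With Δt = 1 h = 3600 s, V = ΣQ_DR · Δt = 1320 × 3600 = 4.75 × 10^6 m³.

V ≈ 4.75 × 10^6 m³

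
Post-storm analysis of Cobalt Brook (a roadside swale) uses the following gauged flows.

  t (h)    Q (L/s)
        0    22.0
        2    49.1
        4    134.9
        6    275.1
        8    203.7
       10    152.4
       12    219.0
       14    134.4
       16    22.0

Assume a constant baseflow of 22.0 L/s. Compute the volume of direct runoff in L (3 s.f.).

V ≈ 7.31 × 10^6 L

Direct-runoff ordinates (Q − Q_b): 0.0, 27.1, 112.9, 253.1, 181.7, 130.4, 197.0, 112.4, 0.0 L/s.
ΣQ_DR = 1015 L/s.
With Δt = 2 h = 7200 s, V = ΣQ_DR · Δt = 1015 × 7200 = 7.31 × 10^6 L.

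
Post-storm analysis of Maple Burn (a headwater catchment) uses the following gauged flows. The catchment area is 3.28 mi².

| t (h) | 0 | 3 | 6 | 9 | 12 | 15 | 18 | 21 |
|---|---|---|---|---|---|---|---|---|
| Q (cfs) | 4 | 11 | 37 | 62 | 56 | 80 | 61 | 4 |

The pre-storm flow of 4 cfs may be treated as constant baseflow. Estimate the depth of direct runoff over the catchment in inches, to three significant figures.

Direct runoff: 0.0, 7.0, 33.0, 58.0, 52.0, 76.0, 57.0, 0.0 cfs; ΣQ_DR = 283.0 cfs.
V = ΣQ_DR · Δt = 283.0 × 10800 s = 3.056 × 10^6 ft³.
Over A = 3.28 mi², depth = V / A = 0.401 in.

d ≈ 0.401 in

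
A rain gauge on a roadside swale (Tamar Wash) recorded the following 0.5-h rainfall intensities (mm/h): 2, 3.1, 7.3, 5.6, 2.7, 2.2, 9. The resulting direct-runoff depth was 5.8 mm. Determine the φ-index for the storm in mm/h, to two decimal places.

Only the 3 blocks with intensity above φ contribute runoff: 7.3, 5.6, 9 mm/h.
Σ(I−φ)·Δt = d  ⇒  (7.3+5.6+9 − 3φ)·0.5 = 5.8
φ = (21.90 − 5.8/0.5) / 3 = 3.43 mm/h.

φ ≈ 3.43 mm/h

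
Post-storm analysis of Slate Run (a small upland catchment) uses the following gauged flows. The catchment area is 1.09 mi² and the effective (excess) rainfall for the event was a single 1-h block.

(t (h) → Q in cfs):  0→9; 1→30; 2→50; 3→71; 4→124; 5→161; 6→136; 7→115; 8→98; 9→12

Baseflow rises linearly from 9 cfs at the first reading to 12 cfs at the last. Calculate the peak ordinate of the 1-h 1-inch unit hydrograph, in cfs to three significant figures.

U_p ≈ 151 cfs

Direct runoff: 0.00, 20.67, 40.33, 61.00, 113.67, 150.33, 125.00, 103.67, 86.33, 0.00 cfs; ΣQ_DR = 701.0 cfs, peak = 150.33 cfs.
Runoff depth d = ΣQ_DR·Δt / A = 701.0 × 3600 / (1.09 mi²) = 0.9966 in.
The 1-inch UH is the DRH scaled by (1 in)/d, so U_p = 150.33 × 1/0.9966 = 151 cfs.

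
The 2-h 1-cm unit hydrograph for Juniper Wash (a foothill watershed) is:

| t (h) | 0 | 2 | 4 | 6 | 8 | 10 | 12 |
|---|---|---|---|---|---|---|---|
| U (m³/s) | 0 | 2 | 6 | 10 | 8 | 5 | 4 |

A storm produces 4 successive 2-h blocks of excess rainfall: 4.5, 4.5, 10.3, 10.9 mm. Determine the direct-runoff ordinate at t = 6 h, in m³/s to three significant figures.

By discrete convolution, Q_j = Σ (P_i / 10 mm) · U_{j−i}.
At t = 6 h (j=3): Q = (4.5/10)·10 + (4.5/10)·6 + (10.3/10)·2 + (10.9/10)·0 = 9.26 m³/s.

Q ≈ 9.26 m³/s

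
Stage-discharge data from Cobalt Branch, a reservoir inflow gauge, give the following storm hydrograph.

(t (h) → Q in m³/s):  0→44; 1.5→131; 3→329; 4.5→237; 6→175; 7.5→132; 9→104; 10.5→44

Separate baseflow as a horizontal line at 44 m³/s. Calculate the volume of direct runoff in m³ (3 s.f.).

Direct-runoff ordinates (Q − Q_b): 0.0, 87.0, 285.0, 193.0, 131.0, 88.0, 60.0, 0.0 m³/s.
ΣQ_DR = 844.0 m³/s.
With Δt = 1.5 h = 5400 s, V = ΣQ_DR · Δt = 844.0 × 5400 = 4.56 × 10^6 m³.

V ≈ 4.56 × 10^6 m³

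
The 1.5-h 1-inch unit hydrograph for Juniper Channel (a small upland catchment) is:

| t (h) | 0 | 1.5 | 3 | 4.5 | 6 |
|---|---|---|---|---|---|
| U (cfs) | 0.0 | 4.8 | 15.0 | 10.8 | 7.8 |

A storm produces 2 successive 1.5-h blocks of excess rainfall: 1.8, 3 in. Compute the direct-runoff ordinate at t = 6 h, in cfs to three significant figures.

By discrete convolution, Q_j = Σ (P_i / 1 in) · U_{j−i}.
At t = 6 h (j=4): Q = (1.8/1)·7.8 + (3/1)·10.8 = 46.4 cfs.

Q ≈ 46.4 cfs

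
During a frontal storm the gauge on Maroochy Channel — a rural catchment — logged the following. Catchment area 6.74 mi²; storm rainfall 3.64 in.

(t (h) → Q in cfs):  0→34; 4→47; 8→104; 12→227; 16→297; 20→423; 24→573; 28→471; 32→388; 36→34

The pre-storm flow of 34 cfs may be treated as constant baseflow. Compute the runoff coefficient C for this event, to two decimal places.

C ≈ 0.57

ΣQ_DR = 2258 cfs; V = ΣQ_DR·Δt = 3.252 × 10^7 ft³.
Runoff depth d = V / A = 2.077 in.
C = d / P = 2.077 / 3.64 = 0.57.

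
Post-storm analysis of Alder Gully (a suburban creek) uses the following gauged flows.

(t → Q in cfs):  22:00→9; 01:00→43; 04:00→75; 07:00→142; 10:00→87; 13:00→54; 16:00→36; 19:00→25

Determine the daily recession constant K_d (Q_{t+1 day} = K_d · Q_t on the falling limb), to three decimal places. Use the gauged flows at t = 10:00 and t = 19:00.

K_d ≈ 0.036

Between t = 10:00 and t = 19:00 the flow falls from 87 to 25 cfs over 3×3 h = 9 h.
Per-interval ratio K = (25/87)^(1/3) = 0.6599; K_d = K^(24/3) = 0.036.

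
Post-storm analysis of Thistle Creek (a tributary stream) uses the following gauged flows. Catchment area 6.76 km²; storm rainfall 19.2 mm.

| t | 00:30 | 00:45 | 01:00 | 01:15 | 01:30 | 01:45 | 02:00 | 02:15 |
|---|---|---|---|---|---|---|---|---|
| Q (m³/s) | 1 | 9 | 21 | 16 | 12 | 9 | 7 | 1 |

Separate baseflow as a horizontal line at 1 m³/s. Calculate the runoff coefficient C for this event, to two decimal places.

C ≈ 0.47

ΣQ_DR = 68.00 m³/s; V = ΣQ_DR·Δt = 61200 m³.
Runoff depth d = V / A = 9.053 mm.
C = d / P = 9.053 / 19.2 = 0.47.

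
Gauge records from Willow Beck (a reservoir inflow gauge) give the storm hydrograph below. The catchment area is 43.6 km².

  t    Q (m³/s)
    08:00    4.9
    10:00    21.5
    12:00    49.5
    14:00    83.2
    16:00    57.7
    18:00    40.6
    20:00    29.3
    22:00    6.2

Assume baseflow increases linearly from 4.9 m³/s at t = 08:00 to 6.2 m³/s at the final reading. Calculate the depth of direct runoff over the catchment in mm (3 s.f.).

d ≈ 41.0 mm

Direct runoff: 0.00, 16.41, 44.23, 77.74, 52.06, 34.77, 23.29, 0.00 m³/s; ΣQ_DR = 248.5 m³/s.
V = ΣQ_DR · Δt = 248.5 × 7200 s = 1.789 × 10^6 m³.
Over A = 43.6 km², depth = V / A = 41.0 mm.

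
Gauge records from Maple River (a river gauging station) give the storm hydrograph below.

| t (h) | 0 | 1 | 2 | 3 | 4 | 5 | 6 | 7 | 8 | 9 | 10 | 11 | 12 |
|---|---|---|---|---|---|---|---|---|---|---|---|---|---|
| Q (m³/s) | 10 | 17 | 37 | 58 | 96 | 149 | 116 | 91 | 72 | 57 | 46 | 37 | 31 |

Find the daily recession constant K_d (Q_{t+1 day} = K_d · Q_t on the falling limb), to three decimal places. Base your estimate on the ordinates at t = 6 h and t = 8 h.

K_d ≈ 0.003

Between t = 6 h and t = 8 h the flow falls from 116 to 72 m³/s over 2×1 h = 2 h.
Per-interval ratio K = (72/116)^(1/2) = 0.7878; K_d = K^(24/1) = 0.003.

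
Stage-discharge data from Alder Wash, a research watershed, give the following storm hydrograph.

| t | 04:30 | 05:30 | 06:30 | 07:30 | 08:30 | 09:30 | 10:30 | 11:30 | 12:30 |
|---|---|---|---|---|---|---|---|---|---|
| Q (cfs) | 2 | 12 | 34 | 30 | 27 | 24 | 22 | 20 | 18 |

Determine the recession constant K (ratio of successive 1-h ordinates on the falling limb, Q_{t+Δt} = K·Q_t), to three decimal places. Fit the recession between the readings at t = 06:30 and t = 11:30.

Using the recession-limb readings at t = 06:30 and t = 11:30: Q falls from 34 to 20 cfs over 5 intervals.
K = (Q₂/Q₁)^(1/5) = (20/34)^(1/5) = 0.899.

K ≈ 0.899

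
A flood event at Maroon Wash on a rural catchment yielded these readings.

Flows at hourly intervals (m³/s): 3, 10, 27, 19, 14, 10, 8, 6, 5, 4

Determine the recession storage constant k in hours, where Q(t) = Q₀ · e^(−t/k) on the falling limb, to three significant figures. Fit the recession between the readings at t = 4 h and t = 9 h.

On the falling limb, Q drops from 14 to 4 m³/s between t = 4 h and t = 9 h (Δt = 5 h).
k = −Δt / ln(Q₂/Q₁) = −5 / ln(4/14) = 3.99 h.

k ≈ 3.99 h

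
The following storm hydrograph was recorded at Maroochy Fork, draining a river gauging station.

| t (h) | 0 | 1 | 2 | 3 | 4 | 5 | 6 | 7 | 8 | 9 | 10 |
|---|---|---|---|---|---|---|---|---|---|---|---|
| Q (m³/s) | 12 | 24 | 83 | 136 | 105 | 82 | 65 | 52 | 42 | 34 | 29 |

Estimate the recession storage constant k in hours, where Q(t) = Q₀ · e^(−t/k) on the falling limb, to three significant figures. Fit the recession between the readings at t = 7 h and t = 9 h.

On the falling limb, Q drops from 52 to 34 m³/s between t = 7 h and t = 9 h (Δt = 2 h).
k = −Δt / ln(Q₂/Q₁) = −2 / ln(34/52) = 4.71 h.

k ≈ 4.71 h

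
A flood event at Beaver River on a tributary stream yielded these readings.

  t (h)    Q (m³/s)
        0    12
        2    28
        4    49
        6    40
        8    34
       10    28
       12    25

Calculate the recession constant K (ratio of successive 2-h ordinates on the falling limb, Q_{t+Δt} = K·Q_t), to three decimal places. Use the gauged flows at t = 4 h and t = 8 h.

K ≈ 0.833

Using the recession-limb readings at t = 4 h and t = 8 h: Q falls from 49 to 34 m³/s over 2 intervals.
K = (Q₂/Q₁)^(1/2) = (34/49)^(1/2) = 0.833.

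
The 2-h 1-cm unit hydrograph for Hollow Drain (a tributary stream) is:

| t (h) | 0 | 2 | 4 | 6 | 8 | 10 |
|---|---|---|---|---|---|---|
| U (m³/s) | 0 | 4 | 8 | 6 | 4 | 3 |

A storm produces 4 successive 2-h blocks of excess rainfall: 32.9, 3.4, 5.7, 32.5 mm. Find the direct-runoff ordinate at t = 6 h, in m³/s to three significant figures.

Q ≈ 24.7 m³/s

By discrete convolution, Q_j = Σ (P_i / 10 mm) · U_{j−i}.
At t = 6 h (j=3): Q = (32.9/10)·6 + (3.4/10)·8 + (5.7/10)·4 + (32.5/10)·0 = 24.7 m³/s.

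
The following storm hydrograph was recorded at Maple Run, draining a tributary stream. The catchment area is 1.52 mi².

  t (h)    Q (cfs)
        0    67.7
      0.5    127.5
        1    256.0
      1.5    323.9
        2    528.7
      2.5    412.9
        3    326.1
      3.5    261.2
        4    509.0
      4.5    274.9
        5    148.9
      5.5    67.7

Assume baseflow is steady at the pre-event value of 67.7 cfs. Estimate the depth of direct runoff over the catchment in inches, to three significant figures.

d ≈ 1.27 in

Direct runoff: 0.0, 59.8, 188.3, 256.2, 461.0, 345.2, 258.4, 193.5, 441.3, 207.2, 81.2, 0.0 cfs; ΣQ_DR = 2492 cfs.
V = ΣQ_DR · Δt = 2492 × 1800 s = 4.486 × 10^6 ft³.
Over A = 1.52 mi², depth = V / A = 1.27 in.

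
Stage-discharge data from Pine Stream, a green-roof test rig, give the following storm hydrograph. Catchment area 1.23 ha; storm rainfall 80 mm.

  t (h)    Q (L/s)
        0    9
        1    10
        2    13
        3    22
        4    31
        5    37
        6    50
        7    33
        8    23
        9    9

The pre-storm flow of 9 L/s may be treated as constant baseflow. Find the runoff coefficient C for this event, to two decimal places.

ΣQ_DR = 147.0 L/s; V = ΣQ_DR·Δt = 5.292 × 10^5 L.
Runoff depth d = V / A = 43.02 mm.
C = d / P = 43.02 / 80 = 0.54.

C ≈ 0.54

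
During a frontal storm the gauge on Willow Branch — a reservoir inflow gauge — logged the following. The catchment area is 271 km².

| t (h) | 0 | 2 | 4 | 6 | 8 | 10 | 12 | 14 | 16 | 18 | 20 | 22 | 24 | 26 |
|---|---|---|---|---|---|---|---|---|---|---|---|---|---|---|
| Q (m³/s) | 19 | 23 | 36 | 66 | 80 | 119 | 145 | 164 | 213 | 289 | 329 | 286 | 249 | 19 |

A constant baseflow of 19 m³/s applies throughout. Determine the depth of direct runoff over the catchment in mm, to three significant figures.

Direct runoff: 0.0, 4.0, 17.0, 47.0, 61.0, 100.0, 126.0, 145.0, 194.0, 270.0, 310.0, 267.0, 230.0, 0.0 m³/s; ΣQ_DR = 1771 m³/s.
V = ΣQ_DR · Δt = 1771 × 7200 s = 1.275 × 10^7 m³.
Over A = 271 km², depth = V / A = 47.1 mm.

d ≈ 47.1 mm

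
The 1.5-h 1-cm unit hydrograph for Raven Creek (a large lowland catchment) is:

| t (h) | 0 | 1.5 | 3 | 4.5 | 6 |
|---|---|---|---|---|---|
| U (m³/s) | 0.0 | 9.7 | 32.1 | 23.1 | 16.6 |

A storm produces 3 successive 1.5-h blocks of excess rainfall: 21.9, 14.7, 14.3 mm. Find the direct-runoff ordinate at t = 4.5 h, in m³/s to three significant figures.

Q ≈ 112 m³/s

By discrete convolution, Q_j = Σ (P_i / 10 mm) · U_{j−i}.
At t = 4.5 h (j=3): Q = (21.9/10)·23.1 + (14.7/10)·32.1 + (14.3/10)·9.7 = 112 m³/s.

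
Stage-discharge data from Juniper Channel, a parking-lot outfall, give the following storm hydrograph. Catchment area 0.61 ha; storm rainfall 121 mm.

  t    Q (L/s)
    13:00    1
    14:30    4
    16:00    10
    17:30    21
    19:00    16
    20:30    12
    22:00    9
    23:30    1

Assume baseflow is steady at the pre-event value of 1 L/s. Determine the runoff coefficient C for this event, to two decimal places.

C ≈ 0.48

ΣQ_DR = 66.00 L/s; V = ΣQ_DR·Δt = 3.564 × 10^5 L.
Runoff depth d = V / A = 58.43 mm.
C = d / P = 58.43 / 121 = 0.48.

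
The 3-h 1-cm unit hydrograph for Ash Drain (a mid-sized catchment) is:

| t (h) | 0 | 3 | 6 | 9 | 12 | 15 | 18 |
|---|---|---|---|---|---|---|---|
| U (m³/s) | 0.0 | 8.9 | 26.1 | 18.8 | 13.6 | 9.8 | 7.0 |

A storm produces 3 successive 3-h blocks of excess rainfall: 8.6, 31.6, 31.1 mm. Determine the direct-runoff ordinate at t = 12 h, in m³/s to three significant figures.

Q ≈ 152 m³/s

By discrete convolution, Q_j = Σ (P_i / 10 mm) · U_{j−i}.
At t = 12 h (j=4): Q = (8.6/10)·13.6 + (31.6/10)·18.8 + (31.1/10)·26.1 = 152 m³/s.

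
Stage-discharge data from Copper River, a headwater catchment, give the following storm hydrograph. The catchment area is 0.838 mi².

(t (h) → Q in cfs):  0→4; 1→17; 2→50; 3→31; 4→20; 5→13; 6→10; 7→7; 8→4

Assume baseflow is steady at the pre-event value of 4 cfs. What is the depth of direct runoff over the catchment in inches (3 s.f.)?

Direct runoff: 0.0, 13.0, 46.0, 27.0, 16.0, 9.0, 6.0, 3.0, 0.0 cfs; ΣQ_DR = 120.0 cfs.
V = ΣQ_DR · Δt = 120.0 × 3600 s = 4.320 × 10^5 ft³.
Over A = 0.838 mi², depth = V / A = 0.222 in.

d ≈ 0.222 in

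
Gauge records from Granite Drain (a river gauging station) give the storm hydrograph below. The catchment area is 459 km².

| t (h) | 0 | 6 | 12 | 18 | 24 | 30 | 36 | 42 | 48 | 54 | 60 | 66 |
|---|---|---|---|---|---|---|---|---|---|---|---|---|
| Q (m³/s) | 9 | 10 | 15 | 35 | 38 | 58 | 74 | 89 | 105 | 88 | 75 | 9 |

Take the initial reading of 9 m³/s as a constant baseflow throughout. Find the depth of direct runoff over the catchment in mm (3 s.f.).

d ≈ 23.4 mm

Direct runoff: 0.0, 1.0, 6.0, 26.0, 29.0, 49.0, 65.0, 80.0, 96.0, 79.0, 66.0, 0.0 m³/s; ΣQ_DR = 497.0 m³/s.
V = ΣQ_DR · Δt = 497.0 × 21600 s = 1.074 × 10^7 m³.
Over A = 459 km², depth = V / A = 23.4 mm.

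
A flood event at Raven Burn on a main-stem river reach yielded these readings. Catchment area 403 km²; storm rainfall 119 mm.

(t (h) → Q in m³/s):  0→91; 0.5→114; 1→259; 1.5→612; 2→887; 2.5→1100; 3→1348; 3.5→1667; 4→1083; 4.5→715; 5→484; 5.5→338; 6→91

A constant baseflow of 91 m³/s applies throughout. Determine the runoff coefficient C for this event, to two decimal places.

C ≈ 0.29

ΣQ_DR = 7606 m³/s; V = ΣQ_DR·Δt = 1.369 × 10^7 m³.
Runoff depth d = V / A = 33.97 mm.
C = d / P = 33.97 / 119 = 0.29.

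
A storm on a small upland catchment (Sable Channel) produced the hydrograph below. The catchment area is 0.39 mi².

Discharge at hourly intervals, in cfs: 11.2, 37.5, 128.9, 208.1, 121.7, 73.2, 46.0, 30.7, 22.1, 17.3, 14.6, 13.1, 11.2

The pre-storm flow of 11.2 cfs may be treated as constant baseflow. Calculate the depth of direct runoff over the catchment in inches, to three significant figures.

Direct runoff: 0.0, 26.3, 117.7, 196.9, 110.5, 62.0, 34.8, 19.5, 10.9, 6.1, 3.4, 1.9, 0.0 cfs; ΣQ_DR = 590.0 cfs.
V = ΣQ_DR · Δt = 590.0 × 3600 s = 2.124 × 10^6 ft³.
Over A = 0.39 mi², depth = V / A = 2.34 in.

d ≈ 2.34 in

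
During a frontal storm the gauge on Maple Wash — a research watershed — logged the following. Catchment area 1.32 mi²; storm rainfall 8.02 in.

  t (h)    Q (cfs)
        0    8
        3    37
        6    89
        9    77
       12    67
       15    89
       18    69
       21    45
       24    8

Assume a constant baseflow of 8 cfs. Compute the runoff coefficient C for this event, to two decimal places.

ΣQ_DR = 417.0 cfs; V = ΣQ_DR·Δt = 4.504 × 10^6 ft³.
Runoff depth d = V / A = 1.469 in.
C = d / P = 1.469 / 8.02 = 0.18.

C ≈ 0.18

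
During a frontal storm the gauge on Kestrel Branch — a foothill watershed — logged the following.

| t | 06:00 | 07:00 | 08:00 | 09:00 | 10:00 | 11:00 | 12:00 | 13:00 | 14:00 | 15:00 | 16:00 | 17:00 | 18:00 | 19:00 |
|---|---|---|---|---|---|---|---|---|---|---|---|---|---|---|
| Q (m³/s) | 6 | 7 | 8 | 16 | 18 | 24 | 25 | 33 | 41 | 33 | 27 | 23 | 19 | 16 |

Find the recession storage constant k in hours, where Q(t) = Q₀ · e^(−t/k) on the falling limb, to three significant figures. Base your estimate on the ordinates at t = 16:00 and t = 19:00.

k ≈ 5.73 h

On the falling limb, Q drops from 27 to 16 m³/s between t = 16:00 and t = 19:00 (Δt = 3 h).
k = −Δt / ln(Q₂/Q₁) = −3 / ln(16/27) = 5.73 h.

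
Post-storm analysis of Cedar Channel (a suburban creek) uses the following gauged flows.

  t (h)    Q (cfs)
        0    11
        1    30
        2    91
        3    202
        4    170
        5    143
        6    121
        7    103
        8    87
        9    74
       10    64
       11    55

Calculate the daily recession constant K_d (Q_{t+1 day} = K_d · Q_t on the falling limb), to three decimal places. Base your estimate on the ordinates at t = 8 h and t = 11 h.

Between t = 8 h and t = 11 h the flow falls from 87 to 55 cfs over 3×1 h = 3 h.
Per-interval ratio K = (55/87)^(1/3) = 0.8583; K_d = K^(24/1) = 0.026.

K_d ≈ 0.026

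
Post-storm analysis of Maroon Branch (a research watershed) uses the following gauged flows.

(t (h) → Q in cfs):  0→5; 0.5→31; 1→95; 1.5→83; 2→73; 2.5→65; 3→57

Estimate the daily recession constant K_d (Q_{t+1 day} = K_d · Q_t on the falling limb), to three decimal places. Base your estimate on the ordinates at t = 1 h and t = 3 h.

Between t = 1 h and t = 3 h the flow falls from 95 to 57 cfs over 4×0.5 h = 2 h.
Per-interval ratio K = (57/95)^(1/4) = 0.8801; K_d = K^(24/0.5) = 0.002.

K_d ≈ 0.002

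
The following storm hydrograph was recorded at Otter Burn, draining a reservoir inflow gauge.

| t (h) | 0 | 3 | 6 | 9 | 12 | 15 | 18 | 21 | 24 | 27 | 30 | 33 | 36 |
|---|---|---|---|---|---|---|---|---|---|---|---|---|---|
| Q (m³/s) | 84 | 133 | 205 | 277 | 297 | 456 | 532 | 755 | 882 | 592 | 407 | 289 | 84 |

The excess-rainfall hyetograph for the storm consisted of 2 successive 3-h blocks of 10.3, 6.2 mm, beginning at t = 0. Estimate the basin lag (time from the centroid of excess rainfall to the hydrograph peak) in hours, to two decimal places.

Centroid of excess rainfall: t_c = Σ P_i·t̄_i / ΣP_i = 2.6273 h (block centres at 1.5, 4.5 h).
Hydrograph peak occurs at t = 24 h, so basin lag t_L = 24 − 2.6273 = 21.37 h.

t_L ≈ 21.37 h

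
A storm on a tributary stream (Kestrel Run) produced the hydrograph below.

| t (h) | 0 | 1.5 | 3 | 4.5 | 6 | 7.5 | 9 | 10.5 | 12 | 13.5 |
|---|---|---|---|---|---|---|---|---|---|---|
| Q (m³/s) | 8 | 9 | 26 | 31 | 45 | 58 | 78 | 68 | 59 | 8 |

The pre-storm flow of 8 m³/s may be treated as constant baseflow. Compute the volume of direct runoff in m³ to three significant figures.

V ≈ 1.67 × 10^6 m³

Direct-runoff ordinates (Q − Q_b): 0.0, 1.0, 18.0, 23.0, 37.0, 50.0, 70.0, 60.0, 51.0, 0.0 m³/s.
ΣQ_DR = 310.0 m³/s.
With Δt = 1.5 h = 5400 s, V = ΣQ_DR · Δt = 310.0 × 5400 = 1.67 × 10^6 m³.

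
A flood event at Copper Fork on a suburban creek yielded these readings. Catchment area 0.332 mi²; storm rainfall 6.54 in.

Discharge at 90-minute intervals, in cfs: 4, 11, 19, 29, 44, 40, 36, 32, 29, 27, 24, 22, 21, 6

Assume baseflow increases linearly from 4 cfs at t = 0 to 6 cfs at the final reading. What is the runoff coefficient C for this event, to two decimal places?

ΣQ_DR = 274.0 cfs; V = ΣQ_DR·Δt = 1.480 × 10^6 ft³.
Runoff depth d = V / A = 1.918 in.
C = d / P = 1.918 / 6.54 = 0.29.

C ≈ 0.29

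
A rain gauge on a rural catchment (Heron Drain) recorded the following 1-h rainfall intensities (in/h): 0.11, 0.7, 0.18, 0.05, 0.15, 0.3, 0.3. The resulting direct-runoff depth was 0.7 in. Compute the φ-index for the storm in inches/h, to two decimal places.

φ ≈ 0.20 in/h

Only the 3 blocks with intensity above φ contribute runoff: 0.7, 0.3, 0.3 in/h.
Σ(I−φ)·Δt = d  ⇒  (0.7+0.3+0.3 − 3φ)·1 = 0.7
φ = (1.300 − 0.7/1) / 3 = 0.20 in/h.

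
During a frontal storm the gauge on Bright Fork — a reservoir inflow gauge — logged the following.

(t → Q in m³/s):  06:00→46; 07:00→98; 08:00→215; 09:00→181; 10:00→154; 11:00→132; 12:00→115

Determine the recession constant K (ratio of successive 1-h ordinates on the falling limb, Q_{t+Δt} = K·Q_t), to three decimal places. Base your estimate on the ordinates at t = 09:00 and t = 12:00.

K ≈ 0.860

Using the recession-limb readings at t = 09:00 and t = 12:00: Q falls from 181 to 115 m³/s over 3 intervals.
K = (Q₂/Q₁)^(1/3) = (115/181)^(1/3) = 0.860.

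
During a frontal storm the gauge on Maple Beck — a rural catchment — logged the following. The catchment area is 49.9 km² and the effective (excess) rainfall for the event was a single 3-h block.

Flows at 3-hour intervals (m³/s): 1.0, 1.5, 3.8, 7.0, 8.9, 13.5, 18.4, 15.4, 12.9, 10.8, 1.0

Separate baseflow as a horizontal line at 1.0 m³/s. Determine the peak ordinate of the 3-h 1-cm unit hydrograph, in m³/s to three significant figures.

Direct runoff: 0.0, 0.5, 2.8, 6.0, 7.9, 12.5, 17.4, 14.4, 11.9, 9.8, 0.0 m³/s; ΣQ_DR = 83.20 m³/s, peak = 17.4 m³/s.
Runoff depth d = ΣQ_DR·Δt / A = 83.20 × 10800 / (49.9 km²) = 18.01 mm.
The 1-cm UH is the DRH scaled by (10 mm)/d, so U_p = 17.4 × 10/18.01 = 9.66 m³/s.

U_p ≈ 9.66 m³/s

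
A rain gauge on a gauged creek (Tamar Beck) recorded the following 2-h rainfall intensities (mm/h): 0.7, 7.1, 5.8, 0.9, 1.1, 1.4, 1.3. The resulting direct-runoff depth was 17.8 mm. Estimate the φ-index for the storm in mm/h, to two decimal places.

φ ≈ 2.00 mm/h

Only the 2 blocks with intensity above φ contribute runoff: 7.1, 5.8 mm/h.
Σ(I−φ)·Δt = d  ⇒  (7.1+5.8 − 2φ)·2 = 17.8
φ = (12.90 − 17.8/2) / 2 = 2.00 mm/h.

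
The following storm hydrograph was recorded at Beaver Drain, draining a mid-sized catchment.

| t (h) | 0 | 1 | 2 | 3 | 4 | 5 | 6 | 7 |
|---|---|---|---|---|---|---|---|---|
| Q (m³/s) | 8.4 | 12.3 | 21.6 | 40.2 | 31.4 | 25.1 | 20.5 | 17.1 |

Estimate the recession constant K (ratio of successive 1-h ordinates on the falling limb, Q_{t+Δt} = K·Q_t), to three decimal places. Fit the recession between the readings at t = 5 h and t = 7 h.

K ≈ 0.825

Using the recession-limb readings at t = 5 h and t = 7 h: Q falls from 25.1 to 17.1 m³/s over 2 intervals.
K = (Q₂/Q₁)^(1/2) = (17.1/25.1)^(1/2) = 0.825.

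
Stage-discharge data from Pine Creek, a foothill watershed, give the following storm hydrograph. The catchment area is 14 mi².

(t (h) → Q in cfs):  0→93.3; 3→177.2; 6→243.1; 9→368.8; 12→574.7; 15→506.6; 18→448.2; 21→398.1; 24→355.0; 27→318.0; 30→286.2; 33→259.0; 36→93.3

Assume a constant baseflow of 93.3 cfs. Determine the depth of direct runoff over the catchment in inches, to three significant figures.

d ≈ 0.966 in

Direct runoff: 0.0, 83.9, 149.8, 275.5, 481.4, 413.3, 354.9, 304.8, 261.7, 224.7, 192.9, 165.7, 0.0 cfs; ΣQ_DR = 2909 cfs.
V = ΣQ_DR · Δt = 2909 × 10800 s = 3.141 × 10^7 ft³.
Over A = 14 mi², depth = V / A = 0.966 in.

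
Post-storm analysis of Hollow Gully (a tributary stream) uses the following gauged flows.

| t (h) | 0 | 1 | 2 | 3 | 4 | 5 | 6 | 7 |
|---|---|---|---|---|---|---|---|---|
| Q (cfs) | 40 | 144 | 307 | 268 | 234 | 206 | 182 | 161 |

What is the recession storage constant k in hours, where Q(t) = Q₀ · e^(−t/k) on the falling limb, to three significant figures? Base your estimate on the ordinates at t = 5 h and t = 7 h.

k ≈ 8.11 h

On the falling limb, Q drops from 206 to 161 cfs between t = 5 h and t = 7 h (Δt = 2 h).
k = −Δt / ln(Q₂/Q₁) = −2 / ln(161/206) = 8.11 h.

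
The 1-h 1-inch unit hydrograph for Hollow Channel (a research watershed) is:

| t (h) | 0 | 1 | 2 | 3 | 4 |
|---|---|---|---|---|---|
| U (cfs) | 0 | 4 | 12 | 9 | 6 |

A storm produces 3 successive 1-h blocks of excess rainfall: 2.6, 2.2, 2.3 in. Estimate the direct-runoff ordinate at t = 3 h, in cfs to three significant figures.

By discrete convolution, Q_j = Σ (P_i / 1 in) · U_{j−i}.
At t = 3 h (j=3): Q = (2.6/1)·9 + (2.2/1)·12 + (2.3/1)·4 = 59.0 cfs.

Q ≈ 59.0 cfs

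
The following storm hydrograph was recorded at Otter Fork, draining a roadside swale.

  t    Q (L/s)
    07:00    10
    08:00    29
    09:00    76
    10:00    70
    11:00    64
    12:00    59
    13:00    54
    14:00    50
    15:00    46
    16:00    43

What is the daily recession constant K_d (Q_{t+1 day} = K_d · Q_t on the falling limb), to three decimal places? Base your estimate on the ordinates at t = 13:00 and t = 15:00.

Between t = 13:00 and t = 15:00 the flow falls from 54 to 46 L/s over 2×1 h = 2 h.
Per-interval ratio K = (46/54)^(1/2) = 0.9230; K_d = K^(24/1) = 0.146.

K_d ≈ 0.146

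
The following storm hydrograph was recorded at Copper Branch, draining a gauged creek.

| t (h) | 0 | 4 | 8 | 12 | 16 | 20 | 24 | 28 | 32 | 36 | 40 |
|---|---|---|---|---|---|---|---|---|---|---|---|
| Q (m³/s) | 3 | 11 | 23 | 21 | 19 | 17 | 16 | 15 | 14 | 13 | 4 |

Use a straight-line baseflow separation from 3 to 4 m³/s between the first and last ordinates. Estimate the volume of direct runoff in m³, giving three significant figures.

V ≈ 1.69 × 10^6 m³

Direct-runoff ordinates (Q − Q_b): 0.00, 7.90, 19.80, 17.70, 15.60, 13.50, 12.40, 11.30, 10.20, 9.10, 0.00 m³/s.
ΣQ_DR = 117.5 m³/s.
With Δt = 4 h = 14400 s, V = ΣQ_DR · Δt = 117.5 × 14400 = 1.69 × 10^6 m³.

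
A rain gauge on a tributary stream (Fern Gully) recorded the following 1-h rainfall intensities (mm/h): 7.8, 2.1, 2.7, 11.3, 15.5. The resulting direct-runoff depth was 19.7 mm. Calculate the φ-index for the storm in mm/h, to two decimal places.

Only the 3 blocks with intensity above φ contribute runoff: 7.8, 11.3, 15.5 mm/h.
Σ(I−φ)·Δt = d  ⇒  (7.8+11.3+15.5 − 3φ)·1 = 19.7
φ = (34.60 − 19.7/1) / 3 = 4.97 mm/h.

φ ≈ 4.97 mm/h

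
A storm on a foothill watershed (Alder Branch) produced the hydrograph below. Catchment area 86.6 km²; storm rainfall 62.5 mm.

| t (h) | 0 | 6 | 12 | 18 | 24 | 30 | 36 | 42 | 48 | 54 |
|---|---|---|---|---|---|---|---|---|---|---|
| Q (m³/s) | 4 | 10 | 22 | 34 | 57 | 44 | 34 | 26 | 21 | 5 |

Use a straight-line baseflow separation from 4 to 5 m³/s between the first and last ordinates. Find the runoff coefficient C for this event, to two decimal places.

C ≈ 0.85

ΣQ_DR = 212.0 m³/s; V = ΣQ_DR·Δt = 4.579 × 10^6 m³.
Runoff depth d = V / A = 52.88 mm.
C = d / P = 52.88 / 62.5 = 0.85.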